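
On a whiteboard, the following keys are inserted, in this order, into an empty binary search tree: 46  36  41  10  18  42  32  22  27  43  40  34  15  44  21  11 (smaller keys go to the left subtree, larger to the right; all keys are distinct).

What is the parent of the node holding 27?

Resulting structure (node: left, right):
  46: L=36, R=–
  36: L=10, R=41
  41: L=40, R=42
  10: L=–, R=18
  18: L=15, R=32
  42: L=–, R=43
  32: L=22, R=34
  22: L=21, R=27
  27: L=–, R=–
  43: L=–, R=44
  40: L=–, R=–
  34: L=–, R=–
  15: L=11, R=–
  44: L=–, R=–
  21: L=–, R=–
  11: L=–, R=–

22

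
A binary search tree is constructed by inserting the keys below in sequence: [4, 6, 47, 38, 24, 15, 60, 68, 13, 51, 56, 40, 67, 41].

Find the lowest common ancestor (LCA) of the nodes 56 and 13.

47

Insert 4: tree is empty, so 4 becomes the root.
Insert 6: 6 > 4 → go right. Place as right child of 4.
Insert 47: 47 > 4 → go right; 47 > 6 → go right. Place as right child of 6.
Insert 38: 38 > 4 → go right; 38 > 6 → go right; 38 < 47 → go left. Place as left child of 47.
Insert 24: 24 > 4 → go right; 24 > 6 → go right; 24 < 47 → go left; 24 < 38 → go left. Place as left child of 38.
Insert 15: 15 > 4 → go right; 15 > 6 → go right; 15 < 47 → go left; 15 < 38 → go left; 15 < 24 → go left. Place as left child of 24.
Insert 60: 60 > 4 → go right; 60 > 6 → go right; 60 > 47 → go right. Place as right child of 47.
Insert 68: 68 > 4 → go right; 68 > 6 → go right; 68 > 47 → go right; 68 > 60 → go right. Place as right child of 60.
Insert 13: 13 > 4 → go right; 13 > 6 → go right; 13 < 47 → go left; 13 < 38 → go left; 13 < 24 → go left; 13 < 15 → go left. Place as left child of 15.
Insert 51: 51 > 4 → go right; 51 > 6 → go right; 51 > 47 → go right; 51 < 60 → go left. Place as left child of 60.
Insert 56: 56 > 4 → go right; 56 > 6 → go right; 56 > 47 → go right; 56 < 60 → go left; 56 > 51 → go right. Place as right child of 51.
Insert 40: 40 > 4 → go right; 40 > 6 → go right; 40 < 47 → go left; 40 > 38 → go right. Place as right child of 38.
Insert 67: 67 > 4 → go right; 67 > 6 → go right; 67 > 47 → go right; 67 > 60 → go right; 67 < 68 → go left. Place as left child of 68.
Insert 41: 41 > 4 → go right; 41 > 6 → go right; 41 < 47 → go left; 41 > 38 → go right; 41 > 40 → go right. Place as right child of 40.

Path to 56: 4 → 6 → 47 → 60 → 51 → 56
Path to 13: 4 → 6 → 47 → 38 → 24 → 15 → 13
The paths share a prefix ending at 47, then split left and right.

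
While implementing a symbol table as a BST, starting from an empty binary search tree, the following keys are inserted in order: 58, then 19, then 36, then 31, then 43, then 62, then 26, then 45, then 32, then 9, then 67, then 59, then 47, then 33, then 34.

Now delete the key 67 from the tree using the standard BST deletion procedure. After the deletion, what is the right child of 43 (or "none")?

45

Insert 58: tree is empty, so 58 becomes the root.
Insert 19: 19 < 58 → go left. Place as left child of 58.
Insert 36: 36 < 58 → go left; 36 > 19 → go right. Place as right child of 19.
Insert 31: 31 < 58 → go left; 31 > 19 → go right; 31 < 36 → go left. Place as left child of 36.
Insert 43: 43 < 58 → go left; 43 > 19 → go right; 43 > 36 → go right. Place as right child of 36.
Insert 62: 62 > 58 → go right. Place as right child of 58.
Insert 26: 26 < 58 → go left; 26 > 19 → go right; 26 < 36 → go left; 26 < 31 → go left. Place as left child of 31.
Insert 45: 45 < 58 → go left; 45 > 19 → go right; 45 > 36 → go right; 45 > 43 → go right. Place as right child of 43.
Insert 32: 32 < 58 → go left; 32 > 19 → go right; 32 < 36 → go left; 32 > 31 → go right. Place as right child of 31.
Insert 9: 9 < 58 → go left; 9 < 19 → go left. Place as left child of 19.
Insert 67: 67 > 58 → go right; 67 > 62 → go right. Place as right child of 62.
Insert 59: 59 > 58 → go right; 59 < 62 → go left. Place as left child of 62.
Insert 47: 47 < 58 → go left; 47 > 19 → go right; 47 > 36 → go right; 47 > 43 → go right; 47 > 45 → go right. Place as right child of 45.
Insert 33: 33 < 58 → go left; 33 > 19 → go right; 33 < 36 → go left; 33 > 31 → go right; 33 > 32 → go right. Place as right child of 32.
Insert 34: 34 < 58 → go left; 34 > 19 → go right; 34 < 36 → go left; 34 > 31 → go right; 34 > 32 → go right; 34 > 33 → go right. Place as right child of 33.

Delete 67 (at most one child — splice it out).
After deletion, 43's right child: 45.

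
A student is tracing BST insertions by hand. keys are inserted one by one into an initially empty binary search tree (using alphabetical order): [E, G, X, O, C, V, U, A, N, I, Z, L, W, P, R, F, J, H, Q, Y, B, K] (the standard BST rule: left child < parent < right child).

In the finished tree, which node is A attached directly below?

C

E: root
G: right child of E (depth 1)
X: right child of G (depth 2)
O: left child of X (depth 3)
C: left child of E (depth 1)
V: right child of O (depth 4)
U: left child of V (depth 5)
A: left child of C (depth 2)
N: left child of O (depth 4)
I: left child of N (depth 5)
Z: right child of X (depth 3)
L: right child of I (depth 6)
W: right child of V (depth 5)
P: left child of U (depth 6)
R: right child of P (depth 7)
F: left child of G (depth 2)
J: left child of L (depth 7)
H: left child of I (depth 6)
Q: left child of R (depth 8)
Y: left child of Z (depth 4)
B: right child of A (depth 3)
K: right child of J (depth 8)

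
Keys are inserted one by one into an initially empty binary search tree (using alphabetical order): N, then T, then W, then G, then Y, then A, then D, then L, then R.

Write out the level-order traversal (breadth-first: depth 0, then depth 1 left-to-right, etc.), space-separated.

N G T A L R W D Y

Insert N: tree is empty, so N becomes the root.
Insert T: T > N → go right. Place as right child of N.
Insert W: W > N → go right; W > T → go right. Place as right child of T.
Insert G: G < N → go left. Place as left child of N.
Insert Y: Y > N → go right; Y > T → go right; Y > W → go right. Place as right child of W.
Insert A: A < N → go left; A < G → go left. Place as left child of G.
Insert D: D < N → go left; D < G → go left; D > A → go right. Place as right child of A.
Insert L: L < N → go left; L > G → go right. Place as right child of G.
Insert R: R > N → go right; R < T → go left. Place as left child of T.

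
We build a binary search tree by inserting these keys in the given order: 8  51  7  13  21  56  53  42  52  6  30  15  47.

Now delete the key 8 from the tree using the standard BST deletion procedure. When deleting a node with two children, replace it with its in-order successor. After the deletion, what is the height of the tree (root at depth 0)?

Insert 8: tree is empty, so 8 becomes the root.
Insert 51: 51 > 8 → go right. Place as right child of 8.
Insert 7: 7 < 8 → go left. Place as left child of 8.
Insert 13: 13 > 8 → go right; 13 < 51 → go left. Place as left child of 51.
Insert 21: 21 > 8 → go right; 21 < 51 → go left; 21 > 13 → go right. Place as right child of 13.
Insert 56: 56 > 8 → go right; 56 > 51 → go right. Place as right child of 51.
Insert 53: 53 > 8 → go right; 53 > 51 → go right; 53 < 56 → go left. Place as left child of 56.
Insert 42: 42 > 8 → go right; 42 < 51 → go left; 42 > 13 → go right; 42 > 21 → go right. Place as right child of 21.
Insert 52: 52 > 8 → go right; 52 > 51 → go right; 52 < 56 → go left; 52 < 53 → go left. Place as left child of 53.
Insert 6: 6 < 8 → go left; 6 < 7 → go left. Place as left child of 7.
Insert 30: 30 > 8 → go right; 30 < 51 → go left; 30 > 13 → go right; 30 > 21 → go right; 30 < 42 → go left. Place as left child of 42.
Insert 15: 15 > 8 → go right; 15 < 51 → go left; 15 > 13 → go right; 15 < 21 → go left. Place as left child of 21.
Insert 47: 47 > 8 → go right; 47 < 51 → go left; 47 > 13 → go right; 47 > 21 → go right; 47 > 42 → go right. Place as right child of 42.

Delete 8 (two children — replace with in-order successor).
After deletion, deepest node is 52 at depth 4.

4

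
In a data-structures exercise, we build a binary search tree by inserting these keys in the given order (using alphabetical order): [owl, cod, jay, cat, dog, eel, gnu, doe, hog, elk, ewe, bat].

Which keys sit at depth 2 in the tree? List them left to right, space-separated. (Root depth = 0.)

cat jay

Insert owl: tree is empty, so owl becomes the root.
Insert cod: cod < owl → go left. Place as left child of owl.
Insert jay: jay < owl → go left; jay > cod → go right. Place as right child of cod.
Insert cat: cat < owl → go left; cat < cod → go left. Place as left child of cod.
Insert dog: dog < owl → go left; dog > cod → go right; dog < jay → go left. Place as left child of jay.
Insert eel: eel < owl → go left; eel > cod → go right; eel < jay → go left; eel > dog → go right. Place as right child of dog.
Insert gnu: gnu < owl → go left; gnu > cod → go right; gnu < jay → go left; gnu > dog → go right; gnu > eel → go right. Place as right child of eel.
Insert doe: doe < owl → go left; doe > cod → go right; doe < jay → go left; doe < dog → go left. Place as left child of dog.
Insert hog: hog < owl → go left; hog > cod → go right; hog < jay → go left; hog > dog → go right; hog > eel → go right; hog > gnu → go right. Place as right child of gnu.
Insert elk: elk < owl → go left; elk > cod → go right; elk < jay → go left; elk > dog → go right; elk > eel → go right; elk < gnu → go left. Place as left child of gnu.
Insert ewe: ewe < owl → go left; ewe > cod → go right; ewe < jay → go left; ewe > dog → go right; ewe > eel → go right; ewe < gnu → go left; ewe > elk → go right. Place as right child of elk.
Insert bat: bat < owl → go left; bat < cod → go left; bat < cat → go left. Place as left child of cat.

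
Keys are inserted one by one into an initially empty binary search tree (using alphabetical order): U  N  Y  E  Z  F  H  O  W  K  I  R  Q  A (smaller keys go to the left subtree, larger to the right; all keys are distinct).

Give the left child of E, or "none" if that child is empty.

Resulting structure (node: left, right):
  U: L=N, R=Y
  N: L=E, R=O
  Y: L=W, R=Z
  E: L=A, R=F
  Z: L=–, R=–
  F: L=–, R=H
  H: L=–, R=K
  O: L=–, R=R
  W: L=–, R=–
  K: L=I, R=–
  I: L=–, R=–
  R: L=Q, R=–
  Q: L=–, R=–
  A: L=–, R=–

A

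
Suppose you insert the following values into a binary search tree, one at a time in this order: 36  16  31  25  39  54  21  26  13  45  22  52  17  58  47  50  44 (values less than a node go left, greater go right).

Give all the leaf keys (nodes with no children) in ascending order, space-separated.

13 17 22 26 44 50 58

36: root
16: left child of 36 (depth 1)
31: right child of 16 (depth 2)
25: left child of 31 (depth 3)
39: right child of 36 (depth 1)
54: right child of 39 (depth 2)
21: left child of 25 (depth 4)
26: right child of 25 (depth 4)
13: left child of 16 (depth 2)
45: left child of 54 (depth 3)
22: right child of 21 (depth 5)
52: right child of 45 (depth 4)
17: left child of 21 (depth 5)
58: right child of 54 (depth 3)
47: left child of 52 (depth 5)
50: right child of 47 (depth 6)
44: left child of 45 (depth 4)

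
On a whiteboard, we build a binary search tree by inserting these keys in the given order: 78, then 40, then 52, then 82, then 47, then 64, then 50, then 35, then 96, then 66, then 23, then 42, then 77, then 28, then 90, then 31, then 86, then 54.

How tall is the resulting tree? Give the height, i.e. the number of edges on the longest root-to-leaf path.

5

Insert 78: tree is empty, so 78 becomes the root.
Insert 40: 40 < 78 → go left. Place as left child of 78.
Insert 52: 52 < 78 → go left; 52 > 40 → go right. Place as right child of 40.
Insert 82: 82 > 78 → go right. Place as right child of 78.
Insert 47: 47 < 78 → go left; 47 > 40 → go right; 47 < 52 → go left. Place as left child of 52.
Insert 64: 64 < 78 → go left; 64 > 40 → go right; 64 > 52 → go right. Place as right child of 52.
Insert 50: 50 < 78 → go left; 50 > 40 → go right; 50 < 52 → go left; 50 > 47 → go right. Place as right child of 47.
Insert 35: 35 < 78 → go left; 35 < 40 → go left. Place as left child of 40.
Insert 96: 96 > 78 → go right; 96 > 82 → go right. Place as right child of 82.
Insert 66: 66 < 78 → go left; 66 > 40 → go right; 66 > 52 → go right; 66 > 64 → go right. Place as right child of 64.
Insert 23: 23 < 78 → go left; 23 < 40 → go left; 23 < 35 → go left. Place as left child of 35.
Insert 42: 42 < 78 → go left; 42 > 40 → go right; 42 < 52 → go left; 42 < 47 → go left. Place as left child of 47.
Insert 77: 77 < 78 → go left; 77 > 40 → go right; 77 > 52 → go right; 77 > 64 → go right; 77 > 66 → go right. Place as right child of 66.
Insert 28: 28 < 78 → go left; 28 < 40 → go left; 28 < 35 → go left; 28 > 23 → go right. Place as right child of 23.
Insert 90: 90 > 78 → go right; 90 > 82 → go right; 90 < 96 → go left. Place as left child of 96.
Insert 31: 31 < 78 → go left; 31 < 40 → go left; 31 < 35 → go left; 31 > 23 → go right; 31 > 28 → go right. Place as right child of 28.
Insert 86: 86 > 78 → go right; 86 > 82 → go right; 86 < 96 → go left; 86 < 90 → go left. Place as left child of 90.
Insert 54: 54 < 78 → go left; 54 > 40 → go right; 54 > 52 → go right; 54 < 64 → go left. Place as left child of 64.

The deepest node is 77 at depth 5.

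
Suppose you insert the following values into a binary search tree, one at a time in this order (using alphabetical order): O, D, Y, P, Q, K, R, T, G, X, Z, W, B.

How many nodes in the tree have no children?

Insert O: tree is empty, so O becomes the root.
Insert D: D < O → go left. Place as left child of O.
Insert Y: Y > O → go right. Place as right child of O.
Insert P: P > O → go right; P < Y → go left. Place as left child of Y.
Insert Q: Q > O → go right; Q < Y → go left; Q > P → go right. Place as right child of P.
Insert K: K < O → go left; K > D → go right. Place as right child of D.
Insert R: R > O → go right; R < Y → go left; R > P → go right; R > Q → go right. Place as right child of Q.
Insert T: T > O → go right; T < Y → go left; T > P → go right; T > Q → go right; T > R → go right. Place as right child of R.
Insert G: G < O → go left; G > D → go right; G < K → go left. Place as left child of K.
Insert X: X > O → go right; X < Y → go left; X > P → go right; X > Q → go right; X > R → go right; X > T → go right. Place as right child of T.
Insert Z: Z > O → go right; Z > Y → go right. Place as right child of Y.
Insert W: W > O → go right; W < Y → go left; W > P → go right; W > Q → go right; W > R → go right; W > T → go right; W < X → go left. Place as left child of X.
Insert B: B < O → go left; B < D → go left. Place as left child of D.

Leaves: B, G, W, Z — 4 in total.

4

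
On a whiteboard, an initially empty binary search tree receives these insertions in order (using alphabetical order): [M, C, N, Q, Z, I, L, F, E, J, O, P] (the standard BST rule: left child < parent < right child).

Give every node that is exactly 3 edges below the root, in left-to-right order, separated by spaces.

Resulting structure (node: left, right):
  M: L=C, R=N
  C: L=–, R=I
  N: L=–, R=Q
  Q: L=O, R=Z
  Z: L=–, R=–
  I: L=F, R=L
  L: L=J, R=–
  F: L=E, R=–
  E: L=–, R=–
  J: L=–, R=–
  O: L=–, R=P
  P: L=–, R=–

F L O Z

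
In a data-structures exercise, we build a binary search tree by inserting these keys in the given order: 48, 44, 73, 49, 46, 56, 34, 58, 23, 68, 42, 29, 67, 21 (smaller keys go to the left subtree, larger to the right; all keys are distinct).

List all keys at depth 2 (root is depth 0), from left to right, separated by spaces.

Insert 48: tree is empty, so 48 becomes the root.
Insert 44: 44 < 48 → go left. Place as left child of 48.
Insert 73: 73 > 48 → go right. Place as right child of 48.
Insert 49: 49 > 48 → go right; 49 < 73 → go left. Place as left child of 73.
Insert 46: 46 < 48 → go left; 46 > 44 → go right. Place as right child of 44.
Insert 56: 56 > 48 → go right; 56 < 73 → go left; 56 > 49 → go right. Place as right child of 49.
Insert 34: 34 < 48 → go left; 34 < 44 → go left. Place as left child of 44.
Insert 58: 58 > 48 → go right; 58 < 73 → go left; 58 > 49 → go right; 58 > 56 → go right. Place as right child of 56.
Insert 23: 23 < 48 → go left; 23 < 44 → go left; 23 < 34 → go left. Place as left child of 34.
Insert 68: 68 > 48 → go right; 68 < 73 → go left; 68 > 49 → go right; 68 > 56 → go right; 68 > 58 → go right. Place as right child of 58.
Insert 42: 42 < 48 → go left; 42 < 44 → go left; 42 > 34 → go right. Place as right child of 34.
Insert 29: 29 < 48 → go left; 29 < 44 → go left; 29 < 34 → go left; 29 > 23 → go right. Place as right child of 23.
Insert 67: 67 > 48 → go right; 67 < 73 → go left; 67 > 49 → go right; 67 > 56 → go right; 67 > 58 → go right; 67 < 68 → go left. Place as left child of 68.
Insert 21: 21 < 48 → go left; 21 < 44 → go left; 21 < 34 → go left; 21 < 23 → go left. Place as left child of 23.

34 46 49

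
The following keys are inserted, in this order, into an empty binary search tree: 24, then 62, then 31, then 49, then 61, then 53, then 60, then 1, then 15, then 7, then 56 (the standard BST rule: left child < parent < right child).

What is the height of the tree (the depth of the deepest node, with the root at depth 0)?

24: root
62: right child of 24 (depth 1)
31: left child of 62 (depth 2)
49: right child of 31 (depth 3)
61: right child of 49 (depth 4)
53: left child of 61 (depth 5)
60: right child of 53 (depth 6)
1: left child of 24 (depth 1)
15: right child of 1 (depth 2)
7: left child of 15 (depth 3)
56: left child of 60 (depth 7)

The deepest node is 56 at depth 7.

7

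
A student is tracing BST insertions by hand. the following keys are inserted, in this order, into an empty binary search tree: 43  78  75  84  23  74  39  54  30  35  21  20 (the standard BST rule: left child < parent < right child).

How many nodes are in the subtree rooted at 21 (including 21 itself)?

2

Insert 43: tree is empty, so 43 becomes the root.
Insert 78: 78 > 43 → go right. Place as right child of 43.
Insert 75: 75 > 43 → go right; 75 < 78 → go left. Place as left child of 78.
Insert 84: 84 > 43 → go right; 84 > 78 → go right. Place as right child of 78.
Insert 23: 23 < 43 → go left. Place as left child of 43.
Insert 74: 74 > 43 → go right; 74 < 78 → go left; 74 < 75 → go left. Place as left child of 75.
Insert 39: 39 < 43 → go left; 39 > 23 → go right. Place as right child of 23.
Insert 54: 54 > 43 → go right; 54 < 78 → go left; 54 < 75 → go left; 54 < 74 → go left. Place as left child of 74.
Insert 30: 30 < 43 → go left; 30 > 23 → go right; 30 < 39 → go left. Place as left child of 39.
Insert 35: 35 < 43 → go left; 35 > 23 → go right; 35 < 39 → go left; 35 > 30 → go right. Place as right child of 30.
Insert 21: 21 < 43 → go left; 21 < 23 → go left. Place as left child of 23.
Insert 20: 20 < 43 → go left; 20 < 23 → go left; 20 < 21 → go left. Place as left child of 21.

Subtree rooted at 21 contains: 21, 20 — 2 nodes.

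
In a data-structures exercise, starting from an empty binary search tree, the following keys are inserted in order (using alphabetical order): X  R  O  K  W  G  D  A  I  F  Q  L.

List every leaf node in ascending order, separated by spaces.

A F I L Q W

Resulting structure (node: left, right):
  X: L=R, R=–
  R: L=O, R=W
  O: L=K, R=Q
  K: L=G, R=L
  W: L=–, R=–
  G: L=D, R=I
  D: L=A, R=F
  A: L=–, R=–
  I: L=–, R=–
  F: L=–, R=–
  Q: L=–, R=–
  L: L=–, R=–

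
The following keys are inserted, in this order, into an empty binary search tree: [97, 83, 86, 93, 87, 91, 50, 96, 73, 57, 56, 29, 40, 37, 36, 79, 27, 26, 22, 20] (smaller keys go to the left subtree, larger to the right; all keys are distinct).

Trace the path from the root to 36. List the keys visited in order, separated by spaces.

97: root
83: left child of 97 (depth 1)
86: right child of 83 (depth 2)
93: right child of 86 (depth 3)
87: left child of 93 (depth 4)
91: right child of 87 (depth 5)
50: left child of 83 (depth 2)
96: right child of 93 (depth 4)
73: right child of 50 (depth 3)
57: left child of 73 (depth 4)
56: left child of 57 (depth 5)
29: left child of 50 (depth 3)
40: right child of 29 (depth 4)
37: left child of 40 (depth 5)
36: left child of 37 (depth 6)
79: right child of 73 (depth 4)
27: left child of 29 (depth 4)
26: left child of 27 (depth 5)
22: left child of 26 (depth 6)
20: left child of 22 (depth 7)

97 83 50 29 40 37 36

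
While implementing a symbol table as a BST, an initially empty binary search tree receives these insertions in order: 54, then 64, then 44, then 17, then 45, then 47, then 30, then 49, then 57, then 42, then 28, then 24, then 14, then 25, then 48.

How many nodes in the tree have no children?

54: root
64: right child of 54 (depth 1)
44: left child of 54 (depth 1)
17: left child of 44 (depth 2)
45: right child of 44 (depth 2)
47: right child of 45 (depth 3)
30: right child of 17 (depth 3)
49: right child of 47 (depth 4)
57: left child of 64 (depth 2)
42: right child of 30 (depth 4)
28: left child of 30 (depth 4)
24: left child of 28 (depth 5)
14: left child of 17 (depth 3)
25: right child of 24 (depth 6)
48: left child of 49 (depth 5)

Leaves: 14, 25, 42, 48, 57 — 5 in total.

5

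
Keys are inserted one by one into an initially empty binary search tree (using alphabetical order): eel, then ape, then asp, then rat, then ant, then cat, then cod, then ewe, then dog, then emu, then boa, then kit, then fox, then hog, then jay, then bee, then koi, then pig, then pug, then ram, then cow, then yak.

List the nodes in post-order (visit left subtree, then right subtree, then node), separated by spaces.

Insert eel: tree is empty, so eel becomes the root.
Insert ape: ape < eel → go left. Place as left child of eel.
Insert asp: asp < eel → go left; asp > ape → go right. Place as right child of ape.
Insert rat: rat > eel → go right. Place as right child of eel.
Insert ant: ant < eel → go left; ant < ape → go left. Place as left child of ape.
Insert cat: cat < eel → go left; cat > ape → go right; cat > asp → go right. Place as right child of asp.
Insert cod: cod < eel → go left; cod > ape → go right; cod > asp → go right; cod > cat → go right. Place as right child of cat.
Insert ewe: ewe > eel → go right; ewe < rat → go left. Place as left child of rat.
Insert dog: dog < eel → go left; dog > ape → go right; dog > asp → go right; dog > cat → go right; dog > cod → go right. Place as right child of cod.
Insert emu: emu > eel → go right; emu < rat → go left; emu < ewe → go left. Place as left child of ewe.
Insert boa: boa < eel → go left; boa > ape → go right; boa > asp → go right; boa < cat → go left. Place as left child of cat.
Insert kit: kit > eel → go right; kit < rat → go left; kit > ewe → go right. Place as right child of ewe.
Insert fox: fox > eel → go right; fox < rat → go left; fox > ewe → go right; fox < kit → go left. Place as left child of kit.
Insert hog: hog > eel → go right; hog < rat → go left; hog > ewe → go right; hog < kit → go left; hog > fox → go right. Place as right child of fox.
Insert jay: jay > eel → go right; jay < rat → go left; jay > ewe → go right; jay < kit → go left; jay > fox → go right; jay > hog → go right. Place as right child of hog.
Insert bee: bee < eel → go left; bee > ape → go right; bee > asp → go right; bee < cat → go left; bee < boa → go left. Place as left child of boa.
Insert koi: koi > eel → go right; koi < rat → go left; koi > ewe → go right; koi > kit → go right. Place as right child of kit.
Insert pig: pig > eel → go right; pig < rat → go left; pig > ewe → go right; pig > kit → go right; pig > koi → go right. Place as right child of koi.
Insert pug: pug > eel → go right; pug < rat → go left; pug > ewe → go right; pug > kit → go right; pug > koi → go right; pug > pig → go right. Place as right child of pig.
Insert ram: ram > eel → go right; ram < rat → go left; ram > ewe → go right; ram > kit → go right; ram > koi → go right; ram > pig → go right; ram > pug → go right. Place as right child of pug.
Insert cow: cow < eel → go left; cow > ape → go right; cow > asp → go right; cow > cat → go right; cow > cod → go right; cow < dog → go left. Place as left child of dog.
Insert yak: yak > eel → go right; yak > rat → go right. Place as right child of rat.

ant bee boa cow dog cod cat asp ape emu jay hog fox ram pug pig koi kit ewe yak rat eel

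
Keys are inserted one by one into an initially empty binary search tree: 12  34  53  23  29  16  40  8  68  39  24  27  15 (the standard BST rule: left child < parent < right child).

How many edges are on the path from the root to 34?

Resulting structure (node: left, right):
  12: L=8, R=34
  34: L=23, R=53
  53: L=40, R=68
  23: L=16, R=29
  29: L=24, R=–
  16: L=15, R=–
  40: L=39, R=–
  8: L=–, R=–
  68: L=–, R=–
  39: L=–, R=–
  24: L=–, R=27
  27: L=–, R=–
  15: L=–, R=–

Path to 34: 12 → 34, which is 1 edge.

1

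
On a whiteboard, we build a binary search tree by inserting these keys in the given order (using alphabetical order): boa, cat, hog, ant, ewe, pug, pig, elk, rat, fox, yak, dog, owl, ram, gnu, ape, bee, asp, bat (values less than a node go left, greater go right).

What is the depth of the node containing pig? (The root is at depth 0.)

boa: root
cat: right child of boa (depth 1)
hog: right child of cat (depth 2)
ant: left child of boa (depth 1)
ewe: left child of hog (depth 3)
pug: right child of hog (depth 3)
pig: left child of pug (depth 4)
elk: left child of ewe (depth 4)
rat: right child of pug (depth 4)
fox: right child of ewe (depth 4)
yak: right child of rat (depth 5)
dog: left child of elk (depth 5)
owl: left child of pig (depth 5)
ram: left child of rat (depth 5)
gnu: right child of fox (depth 5)
ape: right child of ant (depth 2)
bee: right child of ape (depth 3)
asp: left child of bee (depth 4)
bat: right child of asp (depth 5)

Path to pig: boa → cat → hog → pug → pig, which is 4 edges.

4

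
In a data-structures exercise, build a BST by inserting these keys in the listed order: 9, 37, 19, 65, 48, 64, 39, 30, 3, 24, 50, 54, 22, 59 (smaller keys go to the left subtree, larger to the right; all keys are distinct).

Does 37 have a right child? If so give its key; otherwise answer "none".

65

9: root
37: right child of 9 (depth 1)
19: left child of 37 (depth 2)
65: right child of 37 (depth 2)
48: left child of 65 (depth 3)
64: right child of 48 (depth 4)
39: left child of 48 (depth 4)
30: right child of 19 (depth 3)
3: left child of 9 (depth 1)
24: left child of 30 (depth 4)
50: left child of 64 (depth 5)
54: right child of 50 (depth 6)
22: left child of 24 (depth 5)
59: right child of 54 (depth 7)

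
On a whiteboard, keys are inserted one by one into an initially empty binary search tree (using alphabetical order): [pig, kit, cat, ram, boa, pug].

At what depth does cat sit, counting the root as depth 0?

2

Resulting structure (node: left, right):
  pig: L=kit, R=ram
  kit: L=cat, R=–
  cat: L=boa, R=–
  ram: L=pug, R=–
  boa: L=–, R=–
  pug: L=–, R=–

Path to cat: pig → kit → cat, which is 2 edges.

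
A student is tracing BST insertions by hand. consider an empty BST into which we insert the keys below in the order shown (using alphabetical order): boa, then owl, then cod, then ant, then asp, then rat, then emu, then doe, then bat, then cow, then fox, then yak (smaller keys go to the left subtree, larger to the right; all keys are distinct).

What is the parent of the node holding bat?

Resulting structure (node: left, right):
  boa: L=ant, R=owl
  owl: L=cod, R=rat
  cod: L=–, R=emu
  ant: L=–, R=asp
  asp: L=–, R=bat
  rat: L=–, R=yak
  emu: L=doe, R=fox
  doe: L=cow, R=–
  bat: L=–, R=–
  cow: L=–, R=–
  fox: L=–, R=–
  yak: L=–, R=–

asp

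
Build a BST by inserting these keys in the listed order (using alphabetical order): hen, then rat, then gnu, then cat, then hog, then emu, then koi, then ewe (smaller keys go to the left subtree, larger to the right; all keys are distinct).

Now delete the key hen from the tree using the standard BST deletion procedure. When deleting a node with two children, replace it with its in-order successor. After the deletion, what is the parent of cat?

Resulting structure (node: left, right):
  hen: L=gnu, R=rat
  rat: L=hog, R=–
  gnu: L=cat, R=–
  cat: L=–, R=emu
  hog: L=–, R=koi
  emu: L=–, R=ewe
  koi: L=–, R=–
  ewe: L=–, R=–

Delete hen (two children — replace with in-order successor).
After deletion, cat's parent is gnu.

gnu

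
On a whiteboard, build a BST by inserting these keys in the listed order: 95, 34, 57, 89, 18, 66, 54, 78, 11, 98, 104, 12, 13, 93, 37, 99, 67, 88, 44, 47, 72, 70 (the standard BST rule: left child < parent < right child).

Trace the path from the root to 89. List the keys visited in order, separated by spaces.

95: root
34: left child of 95 (depth 1)
57: right child of 34 (depth 2)
89: right child of 57 (depth 3)
18: left child of 34 (depth 2)
66: left child of 89 (depth 4)
54: left child of 57 (depth 3)
78: right child of 66 (depth 5)
11: left child of 18 (depth 3)
98: right child of 95 (depth 1)
104: right child of 98 (depth 2)
12: right child of 11 (depth 4)
13: right child of 12 (depth 5)
93: right child of 89 (depth 4)
37: left child of 54 (depth 4)
99: left child of 104 (depth 3)
67: left child of 78 (depth 6)
88: right child of 78 (depth 6)
44: right child of 37 (depth 5)
47: right child of 44 (depth 6)
72: right child of 67 (depth 7)
70: left child of 72 (depth 8)

95 34 57 89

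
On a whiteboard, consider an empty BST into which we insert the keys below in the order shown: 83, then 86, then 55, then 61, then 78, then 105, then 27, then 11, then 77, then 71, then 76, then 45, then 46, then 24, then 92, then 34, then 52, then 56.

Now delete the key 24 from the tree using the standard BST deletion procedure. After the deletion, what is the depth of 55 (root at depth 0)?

1

Insert 83: tree is empty, so 83 becomes the root.
Insert 86: 86 > 83 → go right. Place as right child of 83.
Insert 55: 55 < 83 → go left. Place as left child of 83.
Insert 61: 61 < 83 → go left; 61 > 55 → go right. Place as right child of 55.
Insert 78: 78 < 83 → go left; 78 > 55 → go right; 78 > 61 → go right. Place as right child of 61.
Insert 105: 105 > 83 → go right; 105 > 86 → go right. Place as right child of 86.
Insert 27: 27 < 83 → go left; 27 < 55 → go left. Place as left child of 55.
Insert 11: 11 < 83 → go left; 11 < 55 → go left; 11 < 27 → go left. Place as left child of 27.
Insert 77: 77 < 83 → go left; 77 > 55 → go right; 77 > 61 → go right; 77 < 78 → go left. Place as left child of 78.
Insert 71: 71 < 83 → go left; 71 > 55 → go right; 71 > 61 → go right; 71 < 78 → go left; 71 < 77 → go left. Place as left child of 77.
Insert 76: 76 < 83 → go left; 76 > 55 → go right; 76 > 61 → go right; 76 < 78 → go left; 76 < 77 → go left; 76 > 71 → go right. Place as right child of 71.
Insert 45: 45 < 83 → go left; 45 < 55 → go left; 45 > 27 → go right. Place as right child of 27.
Insert 46: 46 < 83 → go left; 46 < 55 → go left; 46 > 27 → go right; 46 > 45 → go right. Place as right child of 45.
Insert 24: 24 < 83 → go left; 24 < 55 → go left; 24 < 27 → go left; 24 > 11 → go right. Place as right child of 11.
Insert 92: 92 > 83 → go right; 92 > 86 → go right; 92 < 105 → go left. Place as left child of 105.
Insert 34: 34 < 83 → go left; 34 < 55 → go left; 34 > 27 → go right; 34 < 45 → go left. Place as left child of 45.
Insert 52: 52 < 83 → go left; 52 < 55 → go left; 52 > 27 → go right; 52 > 45 → go right; 52 > 46 → go right. Place as right child of 46.
Insert 56: 56 < 83 → go left; 56 > 55 → go right; 56 < 61 → go left. Place as left child of 61.

Delete 24 (at most one child — splice it out).
After deletion, path to 55: 83 → 55.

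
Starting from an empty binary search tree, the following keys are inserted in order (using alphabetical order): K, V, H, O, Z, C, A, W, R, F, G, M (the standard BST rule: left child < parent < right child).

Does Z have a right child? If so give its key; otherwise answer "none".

K: root
V: right child of K (depth 1)
H: left child of K (depth 1)
O: left child of V (depth 2)
Z: right child of V (depth 2)
C: left child of H (depth 2)
A: left child of C (depth 3)
W: left child of Z (depth 3)
R: right child of O (depth 3)
F: right child of C (depth 3)
G: right child of F (depth 4)
M: left child of O (depth 3)

none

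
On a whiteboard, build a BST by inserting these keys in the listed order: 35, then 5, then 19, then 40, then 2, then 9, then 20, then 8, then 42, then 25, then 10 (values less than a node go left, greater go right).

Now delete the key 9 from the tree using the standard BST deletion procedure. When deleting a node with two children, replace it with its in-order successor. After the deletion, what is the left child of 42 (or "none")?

Resulting structure (node: left, right):
  35: L=5, R=40
  5: L=2, R=19
  19: L=9, R=20
  40: L=–, R=42
  2: L=–, R=–
  9: L=8, R=10
  20: L=–, R=25
  8: L=–, R=–
  42: L=–, R=–
  25: L=–, R=–
  10: L=–, R=–

Delete 9 (two children — replace with in-order successor).
After deletion, 42's left child: none.

none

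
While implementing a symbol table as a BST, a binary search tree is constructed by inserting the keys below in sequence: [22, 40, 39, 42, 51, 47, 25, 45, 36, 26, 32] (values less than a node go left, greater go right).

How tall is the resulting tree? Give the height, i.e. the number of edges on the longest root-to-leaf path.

Insert 22: tree is empty, so 22 becomes the root.
Insert 40: 40 > 22 → go right. Place as right child of 22.
Insert 39: 39 > 22 → go right; 39 < 40 → go left. Place as left child of 40.
Insert 42: 42 > 22 → go right; 42 > 40 → go right. Place as right child of 40.
Insert 51: 51 > 22 → go right; 51 > 40 → go right; 51 > 42 → go right. Place as right child of 42.
Insert 47: 47 > 22 → go right; 47 > 40 → go right; 47 > 42 → go right; 47 < 51 → go left. Place as left child of 51.
Insert 25: 25 > 22 → go right; 25 < 40 → go left; 25 < 39 → go left. Place as left child of 39.
Insert 45: 45 > 22 → go right; 45 > 40 → go right; 45 > 42 → go right; 45 < 51 → go left; 45 < 47 → go left. Place as left child of 47.
Insert 36: 36 > 22 → go right; 36 < 40 → go left; 36 < 39 → go left; 36 > 25 → go right. Place as right child of 25.
Insert 26: 26 > 22 → go right; 26 < 40 → go left; 26 < 39 → go left; 26 > 25 → go right; 26 < 36 → go left. Place as left child of 36.
Insert 32: 32 > 22 → go right; 32 < 40 → go left; 32 < 39 → go left; 32 > 25 → go right; 32 < 36 → go left; 32 > 26 → go right. Place as right child of 26.

The deepest node is 32 at depth 6.

6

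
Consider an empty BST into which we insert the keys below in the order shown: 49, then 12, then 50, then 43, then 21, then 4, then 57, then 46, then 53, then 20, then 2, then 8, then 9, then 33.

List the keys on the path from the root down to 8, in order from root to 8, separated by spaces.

49 12 4 8

49: root
12: left child of 49 (depth 1)
50: right child of 49 (depth 1)
43: right child of 12 (depth 2)
21: left child of 43 (depth 3)
4: left child of 12 (depth 2)
57: right child of 50 (depth 2)
46: right child of 43 (depth 3)
53: left child of 57 (depth 3)
20: left child of 21 (depth 4)
2: left child of 4 (depth 3)
8: right child of 4 (depth 3)
9: right child of 8 (depth 4)
33: right child of 21 (depth 4)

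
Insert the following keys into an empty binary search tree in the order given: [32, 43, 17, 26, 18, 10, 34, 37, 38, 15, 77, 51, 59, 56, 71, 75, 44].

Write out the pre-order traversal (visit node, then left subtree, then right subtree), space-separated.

32: root
43: right child of 32 (depth 1)
17: left child of 32 (depth 1)
26: right child of 17 (depth 2)
18: left child of 26 (depth 3)
10: left child of 17 (depth 2)
34: left child of 43 (depth 2)
37: right child of 34 (depth 3)
38: right child of 37 (depth 4)
15: right child of 10 (depth 3)
77: right child of 43 (depth 2)
51: left child of 77 (depth 3)
59: right child of 51 (depth 4)
56: left child of 59 (depth 5)
71: right child of 59 (depth 5)
75: right child of 71 (depth 6)
44: left child of 51 (depth 4)

32 17 10 15 26 18 43 34 37 38 77 51 44 59 56 71 75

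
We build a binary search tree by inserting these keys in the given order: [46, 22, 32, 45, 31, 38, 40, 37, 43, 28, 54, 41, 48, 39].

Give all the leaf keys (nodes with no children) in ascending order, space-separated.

28 37 39 41 48

Insert 46: tree is empty, so 46 becomes the root.
Insert 22: 22 < 46 → go left. Place as left child of 46.
Insert 32: 32 < 46 → go left; 32 > 22 → go right. Place as right child of 22.
Insert 45: 45 < 46 → go left; 45 > 22 → go right; 45 > 32 → go right. Place as right child of 32.
Insert 31: 31 < 46 → go left; 31 > 22 → go right; 31 < 32 → go left. Place as left child of 32.
Insert 38: 38 < 46 → go left; 38 > 22 → go right; 38 > 32 → go right; 38 < 45 → go left. Place as left child of 45.
Insert 40: 40 < 46 → go left; 40 > 22 → go right; 40 > 32 → go right; 40 < 45 → go left; 40 > 38 → go right. Place as right child of 38.
Insert 37: 37 < 46 → go left; 37 > 22 → go right; 37 > 32 → go right; 37 < 45 → go left; 37 < 38 → go left. Place as left child of 38.
Insert 43: 43 < 46 → go left; 43 > 22 → go right; 43 > 32 → go right; 43 < 45 → go left; 43 > 38 → go right; 43 > 40 → go right. Place as right child of 40.
Insert 28: 28 < 46 → go left; 28 > 22 → go right; 28 < 32 → go left; 28 < 31 → go left. Place as left child of 31.
Insert 54: 54 > 46 → go right. Place as right child of 46.
Insert 41: 41 < 46 → go left; 41 > 22 → go right; 41 > 32 → go right; 41 < 45 → go left; 41 > 38 → go right; 41 > 40 → go right; 41 < 43 → go left. Place as left child of 43.
Insert 48: 48 > 46 → go right; 48 < 54 → go left. Place as left child of 54.
Insert 39: 39 < 46 → go left; 39 > 22 → go right; 39 > 32 → go right; 39 < 45 → go left; 39 > 38 → go right; 39 < 40 → go left. Place as left child of 40.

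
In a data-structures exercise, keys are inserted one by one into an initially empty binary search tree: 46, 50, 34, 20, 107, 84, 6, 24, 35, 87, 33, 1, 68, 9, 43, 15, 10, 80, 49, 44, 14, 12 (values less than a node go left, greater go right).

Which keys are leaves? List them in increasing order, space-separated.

Resulting structure (node: left, right):
  46: L=34, R=50
  50: L=49, R=107
  34: L=20, R=35
  20: L=6, R=24
  107: L=84, R=–
  84: L=68, R=87
  6: L=1, R=9
  24: L=–, R=33
  35: L=–, R=43
  87: L=–, R=–
  33: L=–, R=–
  1: L=–, R=–
  68: L=–, R=80
  9: L=–, R=15
  43: L=–, R=44
  15: L=10, R=–
  10: L=–, R=14
  80: L=–, R=–
  49: L=–, R=–
  44: L=–, R=–
  14: L=12, R=–
  12: L=–, R=–

1 12 33 44 49 80 87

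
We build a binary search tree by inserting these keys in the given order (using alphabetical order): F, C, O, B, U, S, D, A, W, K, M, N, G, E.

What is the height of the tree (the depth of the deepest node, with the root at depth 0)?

4

Insert F: tree is empty, so F becomes the root.
Insert C: C < F → go left. Place as left child of F.
Insert O: O > F → go right. Place as right child of F.
Insert B: B < F → go left; B < C → go left. Place as left child of C.
Insert U: U > F → go right; U > O → go right. Place as right child of O.
Insert S: S > F → go right; S > O → go right; S < U → go left. Place as left child of U.
Insert D: D < F → go left; D > C → go right. Place as right child of C.
Insert A: A < F → go left; A < C → go left; A < B → go left. Place as left child of B.
Insert W: W > F → go right; W > O → go right; W > U → go right. Place as right child of U.
Insert K: K > F → go right; K < O → go left. Place as left child of O.
Insert M: M > F → go right; M < O → go left; M > K → go right. Place as right child of K.
Insert N: N > F → go right; N < O → go left; N > K → go right; N > M → go right. Place as right child of M.
Insert G: G > F → go right; G < O → go left; G < K → go left. Place as left child of K.
Insert E: E < F → go left; E > C → go right; E > D → go right. Place as right child of D.

The deepest node is N at depth 4.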